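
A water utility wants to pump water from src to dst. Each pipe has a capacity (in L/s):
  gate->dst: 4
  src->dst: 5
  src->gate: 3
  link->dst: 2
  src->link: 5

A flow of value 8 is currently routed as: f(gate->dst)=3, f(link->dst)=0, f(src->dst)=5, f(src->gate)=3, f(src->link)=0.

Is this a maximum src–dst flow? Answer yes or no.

No

Residual path src->link->dst has bottleneck 2 > 0.
Pushing 2 along it raises the flow to 10, so the given flow is not maximum.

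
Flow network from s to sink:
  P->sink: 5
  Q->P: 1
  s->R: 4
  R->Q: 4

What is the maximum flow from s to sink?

Augment s->R->Q->P->sink: bottleneck 1. Total 1.
No augmenting path remains in the residual graph.

1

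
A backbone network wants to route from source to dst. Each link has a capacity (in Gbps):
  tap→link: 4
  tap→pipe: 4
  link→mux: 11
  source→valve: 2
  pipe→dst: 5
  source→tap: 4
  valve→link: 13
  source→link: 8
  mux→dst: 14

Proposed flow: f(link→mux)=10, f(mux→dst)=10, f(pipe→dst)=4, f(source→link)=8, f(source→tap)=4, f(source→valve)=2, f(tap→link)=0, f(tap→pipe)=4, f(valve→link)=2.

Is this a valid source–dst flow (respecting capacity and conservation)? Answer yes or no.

Every edge has 0 ≤ f(e) ≤ cap(e).
At each intermediate node, inflow equals outflow.

Yes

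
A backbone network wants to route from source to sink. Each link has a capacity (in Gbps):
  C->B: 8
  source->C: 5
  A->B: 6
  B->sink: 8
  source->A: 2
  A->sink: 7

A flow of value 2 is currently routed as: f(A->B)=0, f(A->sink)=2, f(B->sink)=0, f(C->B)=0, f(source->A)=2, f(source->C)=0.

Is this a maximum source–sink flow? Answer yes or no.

Residual path source->C->B->sink has bottleneck 5 > 0.
Pushing 5 along it raises the flow to 7, so the given flow is not maximum.

No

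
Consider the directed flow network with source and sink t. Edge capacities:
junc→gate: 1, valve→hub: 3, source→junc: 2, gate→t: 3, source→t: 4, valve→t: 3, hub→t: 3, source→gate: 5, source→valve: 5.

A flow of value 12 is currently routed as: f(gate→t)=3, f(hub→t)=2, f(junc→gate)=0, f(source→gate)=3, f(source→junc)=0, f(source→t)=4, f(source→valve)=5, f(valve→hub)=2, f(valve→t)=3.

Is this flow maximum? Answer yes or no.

Yes

Residual reachable from source: {gate, junc, source}; t is not reachable.
Saturated cut: source→valve, source→t, gate→t with total capacity 12 = current flow value. Flow is maximum.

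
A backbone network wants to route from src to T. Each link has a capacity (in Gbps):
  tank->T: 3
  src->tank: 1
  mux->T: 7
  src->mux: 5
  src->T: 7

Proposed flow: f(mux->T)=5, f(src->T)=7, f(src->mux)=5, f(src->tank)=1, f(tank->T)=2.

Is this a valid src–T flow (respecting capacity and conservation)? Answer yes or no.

Conservation fails at tank: inflow 1 ≠ outflow 2.

No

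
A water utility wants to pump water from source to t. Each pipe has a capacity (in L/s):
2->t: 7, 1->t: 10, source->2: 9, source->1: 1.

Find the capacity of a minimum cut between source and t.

8

Max flow = 8 (via 2 augmenting paths).
In the residual at optimum, the set reachable from source is {2, source}.
Cut edges: source->1 (cap 1), 2->t (cap 7). Sum = 8.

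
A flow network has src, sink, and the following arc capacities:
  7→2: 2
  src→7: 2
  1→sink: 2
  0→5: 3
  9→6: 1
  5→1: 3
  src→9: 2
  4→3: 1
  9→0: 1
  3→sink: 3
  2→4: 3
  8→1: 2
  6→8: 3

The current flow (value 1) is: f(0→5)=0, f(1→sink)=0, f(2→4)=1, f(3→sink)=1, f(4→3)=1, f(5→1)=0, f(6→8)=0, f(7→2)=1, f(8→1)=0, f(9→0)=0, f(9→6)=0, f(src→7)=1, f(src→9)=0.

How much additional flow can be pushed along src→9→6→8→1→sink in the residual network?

1

Residual capacities along the path: src→9: 2, 9→6: 1, 6→8: 3, 8→1: 2, 1→sink: 2.
Minimum is 1.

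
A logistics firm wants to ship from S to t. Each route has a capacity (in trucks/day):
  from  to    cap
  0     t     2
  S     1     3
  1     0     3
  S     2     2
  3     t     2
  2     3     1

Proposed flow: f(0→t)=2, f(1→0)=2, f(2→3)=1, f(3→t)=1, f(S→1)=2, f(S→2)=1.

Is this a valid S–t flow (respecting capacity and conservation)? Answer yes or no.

Every edge has 0 ≤ f(e) ≤ cap(e).
At each intermediate node, inflow equals outflow.

Yes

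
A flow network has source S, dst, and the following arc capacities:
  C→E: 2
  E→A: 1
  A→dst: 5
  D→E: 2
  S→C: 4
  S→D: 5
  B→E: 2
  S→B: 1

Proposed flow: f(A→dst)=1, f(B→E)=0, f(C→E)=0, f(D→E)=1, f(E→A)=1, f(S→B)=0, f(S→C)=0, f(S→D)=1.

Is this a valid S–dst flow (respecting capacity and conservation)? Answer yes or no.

Yes

Every edge has 0 ≤ f(e) ≤ cap(e).
At each intermediate node, inflow equals outflow.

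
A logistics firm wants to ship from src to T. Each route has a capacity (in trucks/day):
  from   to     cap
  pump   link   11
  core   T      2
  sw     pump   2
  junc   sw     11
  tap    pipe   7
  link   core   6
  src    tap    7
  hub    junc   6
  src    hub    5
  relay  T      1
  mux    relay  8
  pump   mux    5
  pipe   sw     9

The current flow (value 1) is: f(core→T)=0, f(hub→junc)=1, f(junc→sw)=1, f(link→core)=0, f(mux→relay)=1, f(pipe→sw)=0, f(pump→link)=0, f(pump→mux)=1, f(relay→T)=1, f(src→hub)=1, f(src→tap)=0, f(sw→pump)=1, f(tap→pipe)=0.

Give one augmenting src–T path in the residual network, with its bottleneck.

Residual along src→hub→junc→sw→pump→link→core→T: src→hub: 4, hub→junc: 5, junc→sw: 10, sw→pump: 1, pump→link: 11, link→core: 6, core→T: 2.
Bottleneck = min = 1.

src→hub→junc→sw→pump→link→core→T, bottleneck 1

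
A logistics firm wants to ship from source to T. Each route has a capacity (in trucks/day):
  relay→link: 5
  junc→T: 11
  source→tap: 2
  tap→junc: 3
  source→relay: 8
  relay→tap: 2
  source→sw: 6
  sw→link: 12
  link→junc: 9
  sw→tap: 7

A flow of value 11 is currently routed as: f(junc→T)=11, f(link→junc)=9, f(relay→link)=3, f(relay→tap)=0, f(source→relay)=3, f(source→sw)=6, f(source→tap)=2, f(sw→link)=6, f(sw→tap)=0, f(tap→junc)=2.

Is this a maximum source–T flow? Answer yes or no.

Residual reachable from source: {junc, link, relay, source, sw, tap}; T is not reachable.
Saturated cut: junc→T with total capacity 11 = current flow value. Flow is maximum.

Yes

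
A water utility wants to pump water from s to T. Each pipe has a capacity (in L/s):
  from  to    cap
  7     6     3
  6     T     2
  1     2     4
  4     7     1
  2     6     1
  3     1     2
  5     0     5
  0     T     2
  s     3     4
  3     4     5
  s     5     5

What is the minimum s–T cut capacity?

4

Max flow = 4 (via 3 augmenting paths).
In the residual at optimum, the set reachable from s is {0, 1, 2, 3, 4, 5, s}.
Cut edges: 4→7 (cap 1), 2→6 (cap 1), 0→T (cap 2). Sum = 4.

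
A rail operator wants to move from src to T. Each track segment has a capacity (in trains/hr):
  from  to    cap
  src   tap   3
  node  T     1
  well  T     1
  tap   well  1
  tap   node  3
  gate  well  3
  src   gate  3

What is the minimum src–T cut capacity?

Max flow = 2 (via 2 augmenting paths).
In the residual at optimum, the set reachable from src is {gate, node, src, tap, well}.
Cut edges: node→T (cap 1), well→T (cap 1). Sum = 2.

2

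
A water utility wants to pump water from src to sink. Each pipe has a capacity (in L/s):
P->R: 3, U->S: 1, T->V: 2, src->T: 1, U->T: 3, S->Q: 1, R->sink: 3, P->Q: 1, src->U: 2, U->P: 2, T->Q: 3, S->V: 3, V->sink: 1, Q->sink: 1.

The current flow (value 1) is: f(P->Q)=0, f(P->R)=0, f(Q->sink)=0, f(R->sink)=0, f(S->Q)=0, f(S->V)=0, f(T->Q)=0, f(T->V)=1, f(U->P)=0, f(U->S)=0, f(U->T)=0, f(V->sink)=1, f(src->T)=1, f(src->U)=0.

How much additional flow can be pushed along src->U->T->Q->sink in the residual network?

Residual capacities along the path: src->U: 2, U->T: 3, T->Q: 3, Q->sink: 1.
Minimum is 1.

1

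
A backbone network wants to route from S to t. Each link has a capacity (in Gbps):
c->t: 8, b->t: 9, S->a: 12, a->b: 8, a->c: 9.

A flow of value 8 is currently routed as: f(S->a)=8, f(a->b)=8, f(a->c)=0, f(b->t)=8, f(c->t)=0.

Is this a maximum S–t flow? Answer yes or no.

No

Residual path S->a->c->t has bottleneck 4 > 0.
Pushing 4 along it raises the flow to 12, so the given flow is not maximum.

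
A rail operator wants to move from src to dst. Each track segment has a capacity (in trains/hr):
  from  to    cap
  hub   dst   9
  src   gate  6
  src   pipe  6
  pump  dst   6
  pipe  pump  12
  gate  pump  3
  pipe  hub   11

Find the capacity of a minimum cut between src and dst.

Max flow = 9 (via 3 augmenting paths).
In the residual at optimum, the set reachable from src is {gate, src}.
Cut edges: src→pipe (cap 6), gate→pump (cap 3). Sum = 9.

9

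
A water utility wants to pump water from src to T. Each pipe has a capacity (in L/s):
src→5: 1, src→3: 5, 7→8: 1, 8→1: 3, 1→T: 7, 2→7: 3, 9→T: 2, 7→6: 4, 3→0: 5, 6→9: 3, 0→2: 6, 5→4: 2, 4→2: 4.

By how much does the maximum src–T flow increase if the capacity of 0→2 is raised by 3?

0

Original max flow = 3.
Edge 0→2 does not cross the min cut (source side {0, 2, 3, 4, 5, src}), so extra capacity there cannot help.
New max flow = 3. Increase = 0.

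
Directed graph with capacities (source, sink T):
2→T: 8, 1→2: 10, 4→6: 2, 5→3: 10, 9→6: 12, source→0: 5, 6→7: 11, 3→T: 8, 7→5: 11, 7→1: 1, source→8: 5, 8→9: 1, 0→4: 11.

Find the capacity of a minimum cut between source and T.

Max flow = 3 (via 2 augmenting paths).
In the residual at optimum, the set reachable from source is {0, 4, 8, source}.
Cut edges: 8→9 (cap 1), 4→6 (cap 2). Sum = 3.

3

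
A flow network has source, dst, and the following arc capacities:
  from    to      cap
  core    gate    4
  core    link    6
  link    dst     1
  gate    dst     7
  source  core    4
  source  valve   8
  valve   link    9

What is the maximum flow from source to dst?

Augment source->core->gate->dst: bottleneck 4. Total 4.
Augment source->valve->link->dst: bottleneck 1. Total 5.
No augmenting path remains in the residual graph.

5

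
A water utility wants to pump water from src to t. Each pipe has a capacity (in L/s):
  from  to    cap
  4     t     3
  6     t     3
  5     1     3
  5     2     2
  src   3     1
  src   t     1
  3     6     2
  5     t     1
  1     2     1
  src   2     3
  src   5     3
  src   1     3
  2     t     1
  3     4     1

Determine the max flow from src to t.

Augment src->t: bottleneck 1. Total 1.
Augment src->5->t: bottleneck 1. Total 2.
Augment src->2->t: bottleneck 1. Total 3.
Augment src->3->6->t: bottleneck 1. Total 4.
No augmenting path remains in the residual graph.

4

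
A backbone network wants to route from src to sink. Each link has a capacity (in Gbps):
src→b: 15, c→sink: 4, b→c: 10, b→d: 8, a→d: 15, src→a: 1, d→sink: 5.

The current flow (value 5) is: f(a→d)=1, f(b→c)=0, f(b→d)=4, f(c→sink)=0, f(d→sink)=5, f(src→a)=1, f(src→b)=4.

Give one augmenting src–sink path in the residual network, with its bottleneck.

src→b→c→sink, bottleneck 4

Residual along src→b→c→sink: src→b: 11, b→c: 10, c→sink: 4.
Bottleneck = min = 4.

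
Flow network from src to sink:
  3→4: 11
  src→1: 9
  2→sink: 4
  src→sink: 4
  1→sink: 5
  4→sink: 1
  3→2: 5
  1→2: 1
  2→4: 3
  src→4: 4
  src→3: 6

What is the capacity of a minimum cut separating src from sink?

Max flow = 14 (via 4 augmenting paths).
In the residual at optimum, the set reachable from src is {1, 2, 3, 4, src}.
Cut edges: src→sink (cap 4), 1→sink (cap 5), 2→sink (cap 4), 4→sink (cap 1). Sum = 14.

14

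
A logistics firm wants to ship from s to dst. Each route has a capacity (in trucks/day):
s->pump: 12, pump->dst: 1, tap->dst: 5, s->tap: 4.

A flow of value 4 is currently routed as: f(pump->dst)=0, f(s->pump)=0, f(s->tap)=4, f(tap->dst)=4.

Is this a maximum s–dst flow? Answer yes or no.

Residual path s->pump->dst has bottleneck 1 > 0.
Pushing 1 along it raises the flow to 5, so the given flow is not maximum.

No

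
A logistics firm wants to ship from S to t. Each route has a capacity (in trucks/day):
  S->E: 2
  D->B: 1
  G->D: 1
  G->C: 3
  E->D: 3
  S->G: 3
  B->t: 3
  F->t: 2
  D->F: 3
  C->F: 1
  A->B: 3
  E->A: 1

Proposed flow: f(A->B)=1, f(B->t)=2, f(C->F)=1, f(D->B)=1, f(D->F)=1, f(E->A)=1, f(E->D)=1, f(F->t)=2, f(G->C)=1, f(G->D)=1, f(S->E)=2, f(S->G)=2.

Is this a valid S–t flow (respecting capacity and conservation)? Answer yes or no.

Yes

Every edge has 0 ≤ f(e) ≤ cap(e).
At each intermediate node, inflow equals outflow.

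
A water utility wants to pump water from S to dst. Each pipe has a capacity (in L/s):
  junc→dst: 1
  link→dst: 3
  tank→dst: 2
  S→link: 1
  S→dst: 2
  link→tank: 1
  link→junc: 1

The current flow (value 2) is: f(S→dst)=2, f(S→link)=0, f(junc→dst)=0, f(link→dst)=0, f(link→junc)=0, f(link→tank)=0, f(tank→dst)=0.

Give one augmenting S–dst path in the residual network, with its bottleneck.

S→link→dst, bottleneck 1

Residual along S→link→dst: S→link: 1, link→dst: 3.
Bottleneck = min = 1.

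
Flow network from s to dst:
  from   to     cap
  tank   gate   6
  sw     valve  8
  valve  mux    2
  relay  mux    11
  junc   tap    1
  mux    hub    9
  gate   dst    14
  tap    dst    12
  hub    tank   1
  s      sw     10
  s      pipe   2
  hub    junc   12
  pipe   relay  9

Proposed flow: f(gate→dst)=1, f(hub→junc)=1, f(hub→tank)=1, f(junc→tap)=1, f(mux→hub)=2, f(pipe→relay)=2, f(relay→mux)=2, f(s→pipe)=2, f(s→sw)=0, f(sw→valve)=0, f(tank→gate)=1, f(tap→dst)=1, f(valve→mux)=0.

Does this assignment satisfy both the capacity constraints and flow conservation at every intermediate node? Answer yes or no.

Yes

Every edge has 0 ≤ f(e) ≤ cap(e).
At each intermediate node, inflow equals outflow.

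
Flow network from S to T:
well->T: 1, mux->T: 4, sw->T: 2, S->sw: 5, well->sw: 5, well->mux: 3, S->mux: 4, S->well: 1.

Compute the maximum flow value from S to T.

Augment S->well->T: bottleneck 1. Total 1.
Augment S->mux->T: bottleneck 4. Total 5.
Augment S->sw->T: bottleneck 2. Total 7.
No augmenting path remains in the residual graph.

7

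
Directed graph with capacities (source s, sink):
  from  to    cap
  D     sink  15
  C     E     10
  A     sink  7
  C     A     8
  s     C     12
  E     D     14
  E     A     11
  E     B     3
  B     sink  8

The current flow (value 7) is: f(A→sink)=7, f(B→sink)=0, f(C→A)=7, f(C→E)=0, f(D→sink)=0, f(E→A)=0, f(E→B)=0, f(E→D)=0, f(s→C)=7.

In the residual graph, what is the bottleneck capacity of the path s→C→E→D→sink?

Residual capacities along the path: s→C: 5, C→E: 10, E→D: 14, D→sink: 15.
Minimum is 5.

5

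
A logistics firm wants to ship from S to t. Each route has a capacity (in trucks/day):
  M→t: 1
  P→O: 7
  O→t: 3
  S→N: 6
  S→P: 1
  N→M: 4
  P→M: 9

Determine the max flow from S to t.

2

Augment S→N→M→t: bottleneck 1. Total 1.
Augment S→P→O→t: bottleneck 1. Total 2.
No augmenting path remains in the residual graph.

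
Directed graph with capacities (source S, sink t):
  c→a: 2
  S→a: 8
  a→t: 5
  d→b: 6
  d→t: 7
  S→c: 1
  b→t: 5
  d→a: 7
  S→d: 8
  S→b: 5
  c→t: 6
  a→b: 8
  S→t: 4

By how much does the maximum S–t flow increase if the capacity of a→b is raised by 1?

Original max flow = 22.
Edge a→b does not cross the min cut (source side {S, a, b, d}), so extra capacity there cannot help.
New max flow = 22. Increase = 0.

0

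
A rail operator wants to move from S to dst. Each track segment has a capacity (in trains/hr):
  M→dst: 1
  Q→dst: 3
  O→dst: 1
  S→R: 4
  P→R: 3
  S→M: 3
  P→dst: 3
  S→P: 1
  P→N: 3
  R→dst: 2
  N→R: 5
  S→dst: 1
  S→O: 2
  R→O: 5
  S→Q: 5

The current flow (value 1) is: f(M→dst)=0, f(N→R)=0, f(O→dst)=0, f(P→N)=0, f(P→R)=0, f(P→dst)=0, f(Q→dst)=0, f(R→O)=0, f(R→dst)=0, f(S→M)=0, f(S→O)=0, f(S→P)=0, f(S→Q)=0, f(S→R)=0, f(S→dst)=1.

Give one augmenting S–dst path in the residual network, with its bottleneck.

Residual along S→P→dst: S→P: 1, P→dst: 3.
Bottleneck = min = 1.

S→P→dst, bottleneck 1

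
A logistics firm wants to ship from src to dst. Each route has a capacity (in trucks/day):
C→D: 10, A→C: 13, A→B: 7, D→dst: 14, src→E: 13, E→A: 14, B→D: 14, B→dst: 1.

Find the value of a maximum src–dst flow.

13

Augment src→E→A→B→dst: bottleneck 1. Total 1.
Augment src→E→A→C→D→dst: bottleneck 10. Total 11.
Augment src→E→A→B→D→dst: bottleneck 2. Total 13.
No augmenting path remains in the residual graph.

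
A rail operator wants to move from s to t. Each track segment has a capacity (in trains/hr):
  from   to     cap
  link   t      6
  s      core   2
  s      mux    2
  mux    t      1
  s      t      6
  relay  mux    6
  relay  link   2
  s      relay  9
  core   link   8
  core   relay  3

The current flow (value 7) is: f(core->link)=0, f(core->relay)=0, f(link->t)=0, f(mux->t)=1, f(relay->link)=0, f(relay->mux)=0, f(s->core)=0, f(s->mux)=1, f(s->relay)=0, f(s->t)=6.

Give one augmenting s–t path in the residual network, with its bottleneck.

Residual along s->core->link->t: s->core: 2, core->link: 8, link->t: 6.
Bottleneck = min = 2.

s->core->link->t, bottleneck 2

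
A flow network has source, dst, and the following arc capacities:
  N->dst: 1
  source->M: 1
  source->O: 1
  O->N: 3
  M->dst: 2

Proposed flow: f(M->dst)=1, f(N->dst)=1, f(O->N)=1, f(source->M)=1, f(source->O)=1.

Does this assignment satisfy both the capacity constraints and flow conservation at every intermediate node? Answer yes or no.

Every edge has 0 ≤ f(e) ≤ cap(e).
At each intermediate node, inflow equals outflow.

Yes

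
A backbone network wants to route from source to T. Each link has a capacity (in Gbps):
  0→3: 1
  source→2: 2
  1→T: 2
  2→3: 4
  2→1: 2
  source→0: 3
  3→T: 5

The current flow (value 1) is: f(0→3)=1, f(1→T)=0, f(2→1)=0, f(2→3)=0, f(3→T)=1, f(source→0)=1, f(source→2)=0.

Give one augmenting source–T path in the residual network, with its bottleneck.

source→2→3→T, bottleneck 2

Residual along source→2→3→T: source→2: 2, 2→3: 4, 3→T: 4.
Bottleneck = min = 2.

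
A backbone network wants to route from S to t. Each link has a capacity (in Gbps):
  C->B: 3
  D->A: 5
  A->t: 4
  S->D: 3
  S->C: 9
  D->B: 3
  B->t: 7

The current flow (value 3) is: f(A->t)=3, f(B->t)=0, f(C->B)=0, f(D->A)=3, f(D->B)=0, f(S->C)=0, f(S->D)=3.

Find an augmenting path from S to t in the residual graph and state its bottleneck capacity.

S->C->B->t, bottleneck 3

Residual along S->C->B->t: S->C: 9, C->B: 3, B->t: 7.
Bottleneck = min = 3.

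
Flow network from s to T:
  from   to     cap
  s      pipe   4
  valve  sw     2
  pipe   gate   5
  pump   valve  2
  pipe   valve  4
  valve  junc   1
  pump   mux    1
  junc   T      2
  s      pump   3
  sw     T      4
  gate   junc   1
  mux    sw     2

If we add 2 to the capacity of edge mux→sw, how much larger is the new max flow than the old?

0

Original max flow = 5.
Edge mux→sw does not cross the min cut (source side {gate, pipe, pump, s, valve}), so extra capacity there cannot help.
New max flow = 5. Increase = 0.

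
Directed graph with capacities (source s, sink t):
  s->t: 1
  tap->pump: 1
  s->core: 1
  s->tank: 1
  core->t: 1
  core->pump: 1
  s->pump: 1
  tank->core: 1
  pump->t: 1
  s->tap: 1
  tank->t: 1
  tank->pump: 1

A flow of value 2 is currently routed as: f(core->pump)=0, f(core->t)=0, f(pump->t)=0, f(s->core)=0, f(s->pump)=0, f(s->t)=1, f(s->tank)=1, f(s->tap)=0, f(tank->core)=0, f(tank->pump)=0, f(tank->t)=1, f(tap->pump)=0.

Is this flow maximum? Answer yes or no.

No

Residual path s->core->t has bottleneck 1 > 0.
Pushing 1 along it raises the flow to 3, so the given flow is not maximum.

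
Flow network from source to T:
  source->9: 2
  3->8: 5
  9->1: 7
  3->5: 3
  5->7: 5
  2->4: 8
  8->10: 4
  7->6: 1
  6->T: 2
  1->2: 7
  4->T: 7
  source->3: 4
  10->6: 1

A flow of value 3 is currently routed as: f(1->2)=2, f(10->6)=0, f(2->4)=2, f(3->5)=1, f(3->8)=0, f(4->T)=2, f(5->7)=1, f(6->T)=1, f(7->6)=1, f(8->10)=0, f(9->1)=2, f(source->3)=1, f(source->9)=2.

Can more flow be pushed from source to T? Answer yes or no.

Yes

Residual path source->3->8->10->6->T has bottleneck 1 > 0.
Pushing 1 along it raises the flow to 4, so the given flow is not maximum.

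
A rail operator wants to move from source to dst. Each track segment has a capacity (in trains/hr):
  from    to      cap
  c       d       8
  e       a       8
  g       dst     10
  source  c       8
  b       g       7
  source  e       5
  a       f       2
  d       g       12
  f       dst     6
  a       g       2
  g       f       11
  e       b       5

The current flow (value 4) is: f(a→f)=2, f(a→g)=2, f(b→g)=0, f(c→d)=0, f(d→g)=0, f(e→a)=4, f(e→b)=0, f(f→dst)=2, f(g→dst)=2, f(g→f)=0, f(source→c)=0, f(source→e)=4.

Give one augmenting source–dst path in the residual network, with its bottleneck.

Residual along source→e→b→g→dst: source→e: 1, e→b: 5, b→g: 7, g→dst: 8.
Bottleneck = min = 1.

source→e→b→g→dst, bottleneck 1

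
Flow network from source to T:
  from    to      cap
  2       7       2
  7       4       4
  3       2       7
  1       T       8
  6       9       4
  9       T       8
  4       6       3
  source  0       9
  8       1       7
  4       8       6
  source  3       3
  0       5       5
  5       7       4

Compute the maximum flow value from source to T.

Augment source->3->2->7->4->8->1->T: bottleneck 2. Total 2.
Augment source->0->5->7->4->8->1->T: bottleneck 2. Total 4.
No augmenting path remains in the residual graph.

4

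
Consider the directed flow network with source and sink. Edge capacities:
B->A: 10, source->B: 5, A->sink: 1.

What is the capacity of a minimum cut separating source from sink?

1

Max flow = 1 (via 1 augmenting path).
In the residual at optimum, the set reachable from source is {A, B, source}.
Cut edges: A->sink (cap 1). Sum = 1.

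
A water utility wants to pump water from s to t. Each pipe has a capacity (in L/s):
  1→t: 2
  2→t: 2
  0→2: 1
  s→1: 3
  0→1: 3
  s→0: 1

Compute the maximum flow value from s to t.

3

Augment s→1→t: bottleneck 2. Total 2.
Augment s→0→2→t: bottleneck 1. Total 3.
No augmenting path remains in the residual graph.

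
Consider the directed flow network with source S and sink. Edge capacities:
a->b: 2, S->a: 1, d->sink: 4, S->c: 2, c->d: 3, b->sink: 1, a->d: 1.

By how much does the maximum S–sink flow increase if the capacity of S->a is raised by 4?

1

Original max flow = 3.
After raising cap(S->a), augmenting paths through that edge carry 1 more unit.
New max flow = 4. Increase = 1.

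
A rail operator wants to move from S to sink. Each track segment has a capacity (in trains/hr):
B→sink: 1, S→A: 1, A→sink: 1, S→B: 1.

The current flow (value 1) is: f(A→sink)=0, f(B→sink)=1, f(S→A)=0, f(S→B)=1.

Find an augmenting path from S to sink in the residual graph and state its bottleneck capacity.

Residual along S→A→sink: S→A: 1, A→sink: 1.
Bottleneck = min = 1.

S→A→sink, bottleneck 1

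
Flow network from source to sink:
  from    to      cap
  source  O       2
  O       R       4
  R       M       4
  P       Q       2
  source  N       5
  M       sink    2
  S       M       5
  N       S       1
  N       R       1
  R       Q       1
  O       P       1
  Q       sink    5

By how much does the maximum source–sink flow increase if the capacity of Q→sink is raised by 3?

0

Original max flow = 4.
Edge Q→sink does not cross the min cut (source side {N, source}), so extra capacity there cannot help.
New max flow = 4. Increase = 0.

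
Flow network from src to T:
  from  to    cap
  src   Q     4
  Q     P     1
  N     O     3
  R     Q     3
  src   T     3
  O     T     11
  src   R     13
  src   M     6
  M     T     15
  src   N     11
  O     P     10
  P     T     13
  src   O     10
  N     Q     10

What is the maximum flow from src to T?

23

Augment src→T: bottleneck 3. Total 3.
Augment src→M→T: bottleneck 6. Total 9.
Augment src→O→T: bottleneck 10. Total 19.
Augment src→N→O→T: bottleneck 1. Total 20.
Augment src→Q→P→T: bottleneck 1. Total 21.
Augment src→N→O→P→T: bottleneck 2. Total 23.
No augmenting path remains in the residual graph.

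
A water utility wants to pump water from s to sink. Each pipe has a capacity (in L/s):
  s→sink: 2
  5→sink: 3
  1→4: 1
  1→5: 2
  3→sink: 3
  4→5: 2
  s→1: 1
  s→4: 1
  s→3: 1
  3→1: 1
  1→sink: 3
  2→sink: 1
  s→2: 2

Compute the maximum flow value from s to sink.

6

Augment s→sink: bottleneck 2. Total 2.
Augment s→2→sink: bottleneck 1. Total 3.
Augment s→3→sink: bottleneck 1. Total 4.
Augment s→1→sink: bottleneck 1. Total 5.
Augment s→4→5→sink: bottleneck 1. Total 6.
No augmenting path remains in the residual graph.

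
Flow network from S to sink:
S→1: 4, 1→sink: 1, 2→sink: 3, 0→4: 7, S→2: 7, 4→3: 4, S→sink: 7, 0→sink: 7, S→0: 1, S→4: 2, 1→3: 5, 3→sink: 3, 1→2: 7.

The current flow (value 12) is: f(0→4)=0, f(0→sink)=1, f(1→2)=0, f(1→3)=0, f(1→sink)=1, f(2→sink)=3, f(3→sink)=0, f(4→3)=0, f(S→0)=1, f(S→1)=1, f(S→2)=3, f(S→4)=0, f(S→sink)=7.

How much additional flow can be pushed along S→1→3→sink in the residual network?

Residual capacities along the path: S→1: 3, 1→3: 5, 3→sink: 3.
Minimum is 3.

3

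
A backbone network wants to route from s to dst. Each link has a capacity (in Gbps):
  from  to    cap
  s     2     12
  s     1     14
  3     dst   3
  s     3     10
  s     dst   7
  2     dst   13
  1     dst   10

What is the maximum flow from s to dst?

32

Augment s->dst: bottleneck 7. Total 7.
Augment s->2->dst: bottleneck 12. Total 19.
Augment s->1->dst: bottleneck 10. Total 29.
Augment s->3->dst: bottleneck 3. Total 32.
No augmenting path remains in the residual graph.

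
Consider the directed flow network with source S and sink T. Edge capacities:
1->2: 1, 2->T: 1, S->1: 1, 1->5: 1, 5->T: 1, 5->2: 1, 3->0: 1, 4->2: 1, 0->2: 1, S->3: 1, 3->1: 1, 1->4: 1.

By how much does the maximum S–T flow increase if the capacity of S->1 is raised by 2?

0

Original max flow = 2.
Even with extra capacity on S->1, another cut of capacity 2 remains binding.
New max flow = 2. Increase = 0.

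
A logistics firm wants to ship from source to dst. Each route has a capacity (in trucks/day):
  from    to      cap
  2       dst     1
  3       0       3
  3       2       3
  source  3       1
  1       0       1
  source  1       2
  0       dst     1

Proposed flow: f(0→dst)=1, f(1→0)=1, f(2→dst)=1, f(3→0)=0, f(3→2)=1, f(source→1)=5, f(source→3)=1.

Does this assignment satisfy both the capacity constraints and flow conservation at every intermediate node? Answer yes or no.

No

Capacity violated on source→1: flow 5 > capacity 2.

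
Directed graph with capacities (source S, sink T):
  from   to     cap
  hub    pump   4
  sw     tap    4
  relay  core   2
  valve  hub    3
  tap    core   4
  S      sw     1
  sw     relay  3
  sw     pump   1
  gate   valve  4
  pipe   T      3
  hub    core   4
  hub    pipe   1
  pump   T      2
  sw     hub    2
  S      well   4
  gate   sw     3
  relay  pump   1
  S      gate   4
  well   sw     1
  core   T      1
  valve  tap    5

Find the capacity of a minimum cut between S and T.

4

Max flow = 4 (via 4 augmenting paths).
In the residual at optimum, the set reachable from S is {S, core, gate, hub, pump, relay, sw, tap, valve, well}.
Cut edges: hub→pipe (cap 1), pump→T (cap 2), core→T (cap 1). Sum = 4.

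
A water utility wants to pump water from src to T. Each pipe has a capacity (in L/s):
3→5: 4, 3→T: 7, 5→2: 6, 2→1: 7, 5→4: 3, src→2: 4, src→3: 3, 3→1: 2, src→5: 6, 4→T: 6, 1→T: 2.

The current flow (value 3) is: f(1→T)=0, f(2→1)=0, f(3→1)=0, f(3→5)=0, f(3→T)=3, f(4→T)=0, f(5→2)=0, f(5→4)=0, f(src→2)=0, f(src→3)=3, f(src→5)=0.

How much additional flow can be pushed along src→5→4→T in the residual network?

3

Residual capacities along the path: src→5: 6, 5→4: 3, 4→T: 6.
Minimum is 3.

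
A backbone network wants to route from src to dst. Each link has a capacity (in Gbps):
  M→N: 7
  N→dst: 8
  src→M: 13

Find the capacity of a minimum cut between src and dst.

7

Max flow = 7 (via 1 augmenting path).
In the residual at optimum, the set reachable from src is {M, src}.
Cut edges: M→N (cap 7). Sum = 7.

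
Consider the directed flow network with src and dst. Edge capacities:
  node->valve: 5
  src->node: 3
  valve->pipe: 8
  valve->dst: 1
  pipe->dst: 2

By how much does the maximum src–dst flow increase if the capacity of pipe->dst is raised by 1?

Original max flow = 3.
Edge pipe->dst does not cross the min cut (source side {src}), so extra capacity there cannot help.
New max flow = 3. Increase = 0.

0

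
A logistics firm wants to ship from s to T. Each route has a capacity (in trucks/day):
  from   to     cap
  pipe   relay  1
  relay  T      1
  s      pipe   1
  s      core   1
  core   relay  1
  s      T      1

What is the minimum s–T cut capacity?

2

Max flow = 2 (via 2 augmenting paths).
In the residual at optimum, the set reachable from s is {core, pipe, relay, s}.
Cut edges: s->T (cap 1), relay->T (cap 1). Sum = 2.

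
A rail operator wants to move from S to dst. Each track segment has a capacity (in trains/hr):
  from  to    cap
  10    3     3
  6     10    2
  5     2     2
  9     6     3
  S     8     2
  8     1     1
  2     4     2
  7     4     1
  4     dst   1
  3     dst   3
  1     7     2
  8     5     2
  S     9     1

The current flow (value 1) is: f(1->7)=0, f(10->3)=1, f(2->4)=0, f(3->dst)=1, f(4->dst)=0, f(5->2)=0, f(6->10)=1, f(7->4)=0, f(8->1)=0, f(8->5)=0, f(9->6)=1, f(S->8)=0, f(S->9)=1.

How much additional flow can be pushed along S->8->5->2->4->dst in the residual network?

1

Residual capacities along the path: S->8: 2, 8->5: 2, 5->2: 2, 2->4: 2, 4->dst: 1.
Minimum is 1.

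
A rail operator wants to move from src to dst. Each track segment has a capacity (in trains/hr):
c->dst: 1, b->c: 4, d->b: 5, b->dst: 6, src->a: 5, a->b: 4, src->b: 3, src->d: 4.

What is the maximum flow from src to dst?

7

Augment src->b->dst: bottleneck 3. Total 3.
Augment src->d->b->dst: bottleneck 3. Total 6.
Augment src->d->b->c->dst: bottleneck 1. Total 7.
No augmenting path remains in the residual graph.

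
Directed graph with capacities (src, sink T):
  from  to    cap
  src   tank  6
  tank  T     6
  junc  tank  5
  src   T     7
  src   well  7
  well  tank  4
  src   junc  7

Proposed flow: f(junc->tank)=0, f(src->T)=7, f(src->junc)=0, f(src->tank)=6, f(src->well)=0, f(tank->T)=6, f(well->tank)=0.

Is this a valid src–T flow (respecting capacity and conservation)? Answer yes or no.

Yes

Every edge has 0 ≤ f(e) ≤ cap(e).
At each intermediate node, inflow equals outflow.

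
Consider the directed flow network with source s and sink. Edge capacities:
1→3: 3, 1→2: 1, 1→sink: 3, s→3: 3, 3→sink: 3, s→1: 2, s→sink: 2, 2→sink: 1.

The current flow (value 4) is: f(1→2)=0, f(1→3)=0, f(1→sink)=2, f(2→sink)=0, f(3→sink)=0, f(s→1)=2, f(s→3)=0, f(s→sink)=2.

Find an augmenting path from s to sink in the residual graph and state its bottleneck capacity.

Residual along s→3→sink: s→3: 3, 3→sink: 3.
Bottleneck = min = 3.

s→3→sink, bottleneck 3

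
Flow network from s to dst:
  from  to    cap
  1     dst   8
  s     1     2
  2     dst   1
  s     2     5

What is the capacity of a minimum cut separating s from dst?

Max flow = 3 (via 2 augmenting paths).
In the residual at optimum, the set reachable from s is {2, s}.
Cut edges: s→1 (cap 2), 2→dst (cap 1). Sum = 3.

3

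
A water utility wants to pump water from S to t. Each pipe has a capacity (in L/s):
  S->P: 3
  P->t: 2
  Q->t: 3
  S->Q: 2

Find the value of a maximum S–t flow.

Augment S->P->t: bottleneck 2. Total 2.
Augment S->Q->t: bottleneck 2. Total 4.
No augmenting path remains in the residual graph.

4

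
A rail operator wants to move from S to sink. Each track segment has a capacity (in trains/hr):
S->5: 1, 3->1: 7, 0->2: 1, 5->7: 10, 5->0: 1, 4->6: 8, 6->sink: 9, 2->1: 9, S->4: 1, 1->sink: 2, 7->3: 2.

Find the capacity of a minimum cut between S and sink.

Max flow = 2 (via 2 augmenting paths).
In the residual at optimum, the set reachable from S is {S}.
Cut edges: S->4 (cap 1), S->5 (cap 1). Sum = 2.

2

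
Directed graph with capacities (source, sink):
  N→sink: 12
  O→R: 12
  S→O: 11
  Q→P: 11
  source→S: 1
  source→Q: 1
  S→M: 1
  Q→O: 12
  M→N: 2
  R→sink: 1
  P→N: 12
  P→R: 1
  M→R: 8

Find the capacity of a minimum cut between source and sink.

2

Max flow = 2 (via 2 augmenting paths).
In the residual at optimum, the set reachable from source is {source}.
Cut edges: source→Q (cap 1), source→S (cap 1). Sum = 2.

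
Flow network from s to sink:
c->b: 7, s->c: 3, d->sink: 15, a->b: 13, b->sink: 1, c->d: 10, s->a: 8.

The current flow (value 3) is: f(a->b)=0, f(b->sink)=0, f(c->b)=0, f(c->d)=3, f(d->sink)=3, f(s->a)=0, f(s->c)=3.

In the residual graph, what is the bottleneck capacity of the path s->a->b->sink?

Residual capacities along the path: s->a: 8, a->b: 13, b->sink: 1.
Minimum is 1.

1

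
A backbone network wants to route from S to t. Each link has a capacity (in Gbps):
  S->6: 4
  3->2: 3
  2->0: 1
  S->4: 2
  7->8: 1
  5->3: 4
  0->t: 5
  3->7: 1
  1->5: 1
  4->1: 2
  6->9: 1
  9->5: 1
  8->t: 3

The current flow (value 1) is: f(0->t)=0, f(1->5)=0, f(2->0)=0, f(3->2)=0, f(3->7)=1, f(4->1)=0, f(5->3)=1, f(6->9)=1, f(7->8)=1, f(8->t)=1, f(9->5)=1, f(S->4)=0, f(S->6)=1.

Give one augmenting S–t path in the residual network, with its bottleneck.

S->4->1->5->3->2->0->t, bottleneck 1

Residual along S->4->1->5->3->2->0->t: S->4: 2, 4->1: 2, 1->5: 1, 5->3: 3, 3->2: 3, 2->0: 1, 0->t: 5.
Bottleneck = min = 1.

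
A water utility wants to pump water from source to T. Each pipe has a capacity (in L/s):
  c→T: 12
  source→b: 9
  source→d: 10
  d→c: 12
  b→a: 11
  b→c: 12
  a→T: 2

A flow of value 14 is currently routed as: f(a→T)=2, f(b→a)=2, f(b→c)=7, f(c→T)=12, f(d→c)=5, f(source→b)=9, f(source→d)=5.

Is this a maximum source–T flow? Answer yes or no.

Yes

Residual reachable from source: {a, b, c, d, source}; T is not reachable.
Saturated cut: a→T, c→T with total capacity 14 = current flow value. Flow is maximum.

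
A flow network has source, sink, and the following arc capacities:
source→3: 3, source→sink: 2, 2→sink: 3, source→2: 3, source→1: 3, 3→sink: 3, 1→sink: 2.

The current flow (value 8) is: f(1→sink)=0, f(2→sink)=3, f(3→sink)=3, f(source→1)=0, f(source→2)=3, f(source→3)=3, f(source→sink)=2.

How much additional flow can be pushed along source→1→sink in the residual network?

Residual capacities along the path: source→1: 3, 1→sink: 2.
Minimum is 2.

2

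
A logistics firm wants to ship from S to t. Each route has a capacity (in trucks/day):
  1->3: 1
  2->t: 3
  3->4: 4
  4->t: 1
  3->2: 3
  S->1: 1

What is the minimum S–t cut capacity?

1

Max flow = 1 (via 1 augmenting path).
In the residual at optimum, the set reachable from S is {S}.
Cut edges: S->1 (cap 1). Sum = 1.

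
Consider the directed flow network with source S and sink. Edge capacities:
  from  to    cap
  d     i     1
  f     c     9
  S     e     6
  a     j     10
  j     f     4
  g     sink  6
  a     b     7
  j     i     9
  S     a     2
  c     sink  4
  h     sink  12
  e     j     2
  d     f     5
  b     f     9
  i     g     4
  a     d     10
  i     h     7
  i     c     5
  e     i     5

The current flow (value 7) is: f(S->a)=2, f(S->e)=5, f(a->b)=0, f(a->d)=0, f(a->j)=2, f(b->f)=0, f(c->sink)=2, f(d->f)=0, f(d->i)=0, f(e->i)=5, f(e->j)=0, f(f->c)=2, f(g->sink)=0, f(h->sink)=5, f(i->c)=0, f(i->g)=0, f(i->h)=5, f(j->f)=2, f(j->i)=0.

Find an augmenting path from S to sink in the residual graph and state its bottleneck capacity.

S->e->j->f->c->sink, bottleneck 1

Residual along S->e->j->f->c->sink: S->e: 1, e->j: 2, j->f: 2, f->c: 7, c->sink: 2.
Bottleneck = min = 1.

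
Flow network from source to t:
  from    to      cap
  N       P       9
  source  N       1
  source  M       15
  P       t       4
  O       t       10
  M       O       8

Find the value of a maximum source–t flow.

9

Augment source->M->O->t: bottleneck 8. Total 8.
Augment source->N->P->t: bottleneck 1. Total 9.
No augmenting path remains in the residual graph.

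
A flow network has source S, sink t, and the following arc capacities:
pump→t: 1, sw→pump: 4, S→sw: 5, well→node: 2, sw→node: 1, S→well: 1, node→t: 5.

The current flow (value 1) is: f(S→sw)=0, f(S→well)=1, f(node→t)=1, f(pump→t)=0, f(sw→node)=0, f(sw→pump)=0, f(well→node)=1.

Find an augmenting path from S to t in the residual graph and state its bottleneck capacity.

Residual along S→sw→node→t: S→sw: 5, sw→node: 1, node→t: 4.
Bottleneck = min = 1.

S→sw→node→t, bottleneck 1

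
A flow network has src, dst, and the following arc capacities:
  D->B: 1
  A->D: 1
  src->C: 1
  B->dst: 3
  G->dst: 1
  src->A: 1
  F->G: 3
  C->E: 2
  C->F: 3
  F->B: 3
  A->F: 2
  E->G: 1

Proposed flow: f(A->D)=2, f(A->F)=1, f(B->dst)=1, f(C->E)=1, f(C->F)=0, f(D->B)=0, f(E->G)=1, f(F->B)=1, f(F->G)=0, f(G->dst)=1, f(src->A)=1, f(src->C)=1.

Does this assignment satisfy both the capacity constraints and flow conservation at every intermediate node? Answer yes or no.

Capacity violated on A->D: flow 2 > capacity 1.

No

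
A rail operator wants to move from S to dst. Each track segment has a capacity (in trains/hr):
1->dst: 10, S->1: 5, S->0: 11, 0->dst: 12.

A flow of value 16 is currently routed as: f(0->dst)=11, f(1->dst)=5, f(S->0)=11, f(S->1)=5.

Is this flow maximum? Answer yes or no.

Residual reachable from S: {S}; dst is not reachable.
Saturated cut: S->0, S->1 with total capacity 16 = current flow value. Flow is maximum.

Yes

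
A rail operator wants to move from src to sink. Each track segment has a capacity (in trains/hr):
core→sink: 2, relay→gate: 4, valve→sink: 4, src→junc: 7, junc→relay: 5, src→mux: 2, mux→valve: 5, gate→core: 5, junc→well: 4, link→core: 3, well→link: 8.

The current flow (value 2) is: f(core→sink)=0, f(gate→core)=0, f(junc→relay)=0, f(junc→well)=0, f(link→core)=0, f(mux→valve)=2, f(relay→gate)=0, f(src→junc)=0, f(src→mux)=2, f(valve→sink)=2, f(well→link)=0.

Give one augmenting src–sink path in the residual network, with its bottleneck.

Residual along src→junc→relay→gate→core→sink: src→junc: 7, junc→relay: 5, relay→gate: 4, gate→core: 5, core→sink: 2.
Bottleneck = min = 2.

src→junc→relay→gate→core→sink, bottleneck 2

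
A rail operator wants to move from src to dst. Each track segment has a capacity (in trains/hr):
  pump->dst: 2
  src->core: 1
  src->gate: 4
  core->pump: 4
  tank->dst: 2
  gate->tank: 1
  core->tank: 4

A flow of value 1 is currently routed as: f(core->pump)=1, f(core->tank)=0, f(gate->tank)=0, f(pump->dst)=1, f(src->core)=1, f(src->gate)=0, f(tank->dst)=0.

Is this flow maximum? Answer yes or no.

Residual path src->gate->tank->dst has bottleneck 1 > 0.
Pushing 1 along it raises the flow to 2, so the given flow is not maximum.

No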